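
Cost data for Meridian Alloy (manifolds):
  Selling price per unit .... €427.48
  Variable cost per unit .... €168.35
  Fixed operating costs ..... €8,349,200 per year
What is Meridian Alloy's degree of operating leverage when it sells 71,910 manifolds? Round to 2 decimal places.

At 71,910 units, contribution = 71,910 × €259.13 = €18,634,038.30.
EBIT = €18,634,038.30 − €8,349,200 = €10,284,838.30.
Degree of operating leverage = €18,634,038.30 / €10,284,838.30 = 1.8118.

1.81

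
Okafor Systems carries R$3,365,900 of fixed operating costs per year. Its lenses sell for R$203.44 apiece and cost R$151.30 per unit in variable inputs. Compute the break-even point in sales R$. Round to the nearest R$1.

CM per unit = R$203.44 − R$151.30 = R$52.14; CM ratio = R$52.14 / R$203.44 = 0.2563.
Break-even sales = FC ÷ CM ratio = R$3,365,900 × R$203.44 / R$52.14 = R$13,133,078.

R$13,133,078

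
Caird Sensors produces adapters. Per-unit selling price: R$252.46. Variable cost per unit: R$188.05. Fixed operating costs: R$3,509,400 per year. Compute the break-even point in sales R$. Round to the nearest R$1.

R$13,755,366

Contribution margin per unit = R$252.46 − R$188.05 = R$64.41, a CM ratio of R$64.41 ÷ R$252.46 = 0.2551.
Break-even revenue = fixed costs × price ÷ CM = R$3,509,400 × R$252.46 ÷ R$64.41 = R$13,755,366.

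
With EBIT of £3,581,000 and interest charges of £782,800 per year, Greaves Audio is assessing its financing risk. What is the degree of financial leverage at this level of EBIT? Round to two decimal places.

1.28

Interest = £782,800.00.
DFL = EBIT ÷ (EBIT − I) = £3,581,000 ÷ (£3,581,000 − £782,800.00) = £3,581,000 ÷ £2,798,200.00 = 1.2798.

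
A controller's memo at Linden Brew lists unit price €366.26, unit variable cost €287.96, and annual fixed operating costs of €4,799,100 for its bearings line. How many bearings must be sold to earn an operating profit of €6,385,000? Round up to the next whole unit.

Each unit contributes €366.26 − €287.96 = €78.30.
Required volume = (fixed costs + target profit) ÷ CM = (€4,799,100 + €6,385,000) ÷ €78.30 = 142,836.53, so 142,837 bearings.

142,837 bearings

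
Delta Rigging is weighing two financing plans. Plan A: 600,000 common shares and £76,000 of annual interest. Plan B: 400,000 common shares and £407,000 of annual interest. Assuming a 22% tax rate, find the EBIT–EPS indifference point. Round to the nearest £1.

£1,069,000

At indifference, (EBIT − 76,000)(1 − t)/600,000 = (EBIT − 407,000)(1 − t)/400,000.
Cancelling (1 − t) and cross-multiplying: 400,000·(EBIT − 76,000) = 600,000·(EBIT − 407,000).
Solving, EBIT = (407,000·600,000 − 76,000·400,000) / (600,000 − 400,000) = 213,800,000,000 / 200,000 = 1,069,000.00.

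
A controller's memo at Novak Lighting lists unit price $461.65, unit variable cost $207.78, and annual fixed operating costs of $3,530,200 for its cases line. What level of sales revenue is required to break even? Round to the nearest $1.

CM per unit = $461.65 − $207.78 = $253.87; CM ratio = $253.87 / $461.65 = 0.5499.
Break-even sales = FC ÷ CM ratio = $3,530,200 × $461.65 / $253.87 = $6,419,494.

$6,419,494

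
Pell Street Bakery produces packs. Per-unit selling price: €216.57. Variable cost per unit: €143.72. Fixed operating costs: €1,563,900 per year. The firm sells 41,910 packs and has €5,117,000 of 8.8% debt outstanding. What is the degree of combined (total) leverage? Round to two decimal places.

2.94

At 41,910 units, contribution = 41,910 × €72.85 = €3,053,143.50.
EBIT = €3,053,143.50 − €1,563,900 = €1,489,243.50. Interest = €450,296.00.
DOL = €3,053,143.50 ÷ €1,489,243.50 = 2.0501; DFL = €1,489,243.50 ÷ €1,038,947.50 = 1.4334.
Combined leverage = 2.0501 × 1.4334 = 2.9386.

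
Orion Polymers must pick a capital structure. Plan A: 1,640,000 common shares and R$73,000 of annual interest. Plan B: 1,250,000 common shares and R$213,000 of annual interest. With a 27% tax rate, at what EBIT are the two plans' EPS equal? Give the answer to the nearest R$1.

R$661,718

Set EPS_A = EPS_B: (EBIT − R$73,000)(1 − 0.27) ÷ 1,640,000 = (EBIT − R$213,000)(1 − 0.27) ÷ 1,250,000.
Cancelling (1 − t) and cross-multiplying: 1,250,000·(EBIT − 73,000) = 1,640,000·(EBIT − 213,000).
EBIT × (1,640,000 − 1,250,000) = 213,000 × 1,640,000 − 73,000 × 1,250,000 = 258,070,000,000, so EBIT = 258,070,000,000 ÷ 390,000 = 661,717.95.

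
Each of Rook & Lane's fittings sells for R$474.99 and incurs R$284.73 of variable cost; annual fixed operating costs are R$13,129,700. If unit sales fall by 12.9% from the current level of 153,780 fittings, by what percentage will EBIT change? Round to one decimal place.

-23.4%

Contribution at this volume is 153,780 × R$190.26 = R$29,258,182.80.
Operating income = contribution − fixed costs = R$29,258,182.80 − R$13,129,700 = R$16,128,482.80.
DOL = contribution ÷ EBIT = R$29,258,182.80 ÷ R$16,128,482.80 = 1.8141.
So EBIT moves 1.8141 × (-12.9%) = -23.4%.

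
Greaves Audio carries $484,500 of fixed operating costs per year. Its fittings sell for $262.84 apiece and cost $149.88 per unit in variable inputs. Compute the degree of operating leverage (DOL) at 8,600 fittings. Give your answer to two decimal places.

1.99

Contribution at this volume is 8,600 × $112.96 = $971,456.00.
EBIT = $971,456.00 − $484,500 = $486,956.00.
So DOL = total CM / EBIT = $971,456.00 / $486,956.00 = 1.9950.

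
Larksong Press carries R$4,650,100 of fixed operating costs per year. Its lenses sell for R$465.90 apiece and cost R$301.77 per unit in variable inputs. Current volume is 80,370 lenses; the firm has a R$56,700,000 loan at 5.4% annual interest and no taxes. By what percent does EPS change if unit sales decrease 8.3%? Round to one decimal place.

At 80,370 units, contribution = 80,370 × R$164.13 = R$13,191,128.10.
EBIT = R$13,191,128.10 − R$4,650,100 = R$8,541,028.10.
After interest of R$3,061,800.00, pre-tax earnings = R$5,479,228.10.
Degree of combined leverage = contribution ÷ (EBIT − I) = R$13,191,128.10 ÷ R$5,479,228.10 = 2.4075.
%ΔEPS = DCL × %ΔSales = 2.4075 × -8.3% = -20.0%.

-20.0%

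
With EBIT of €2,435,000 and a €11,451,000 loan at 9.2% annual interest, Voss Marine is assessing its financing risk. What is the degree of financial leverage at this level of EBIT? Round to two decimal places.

Interest = €1,053,492.00.
DFL = EBIT ÷ (EBIT − I) = €2,435,000 ÷ (€2,435,000 − €1,053,492.00) = €2,435,000 ÷ €1,381,508.00 = 1.7626.

1.76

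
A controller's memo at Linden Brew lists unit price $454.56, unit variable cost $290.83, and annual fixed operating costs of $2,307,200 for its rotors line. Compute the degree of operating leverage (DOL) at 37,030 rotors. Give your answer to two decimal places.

Contribution at this volume is 37,030 × $163.73 = $6,062,921.90.
EBIT = $6,062,921.90 − $2,307,200 = $3,755,721.90.
DOL = contribution ÷ EBIT = $6,062,921.90 ÷ $3,755,721.90 = 1.6143.

1.61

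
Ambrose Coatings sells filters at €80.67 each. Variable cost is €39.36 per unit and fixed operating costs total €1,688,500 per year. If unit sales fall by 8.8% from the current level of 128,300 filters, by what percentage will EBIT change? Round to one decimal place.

-12.9%

Total contribution margin = 128,300 × €41.31 = €5,300,073.00.
EBIT = €5,300,073.00 − €1,688,500 = €3,611,573.00.
So DOL = total CM / EBIT = €5,300,073.00 / €3,611,573.00 = 1.4675.
Operating income changes by 1.4675 × -8.8% = -12.9%.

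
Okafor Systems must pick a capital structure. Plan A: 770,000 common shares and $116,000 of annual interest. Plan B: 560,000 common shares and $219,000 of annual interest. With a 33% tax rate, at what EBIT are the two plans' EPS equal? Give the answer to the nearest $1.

Set EPS_A = EPS_B: (EBIT − $116,000)(1 − 0.33) ÷ 770,000 = (EBIT − $219,000)(1 − 0.33) ÷ 560,000.
Cancelling (1 − t) and cross-multiplying: 560,000·(EBIT − 116,000) = 770,000·(EBIT − 219,000).
EBIT × (770,000 − 560,000) = 219,000 × 770,000 − 116,000 × 560,000 = 103,670,000,000, so EBIT = 103,670,000,000 ÷ 210,000 = 493,666.67.

$493,667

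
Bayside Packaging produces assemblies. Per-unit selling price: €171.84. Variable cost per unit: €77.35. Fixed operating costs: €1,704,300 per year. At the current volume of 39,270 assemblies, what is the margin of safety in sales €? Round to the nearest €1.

Contribution margin per unit = €171.84 − €77.35 = €94.49. Break-even units = €1,704,300 ÷ €94.49 = 18,036.83; break-even revenue = 18,036.83 × €171.84 = €3,099,448.75.
Current sales = 39,270 × €171.84 = €6,748,156.80.
Margin of safety = €6,748,156.80 − €3,099,448.75 = €3,648,708.

€3,648,708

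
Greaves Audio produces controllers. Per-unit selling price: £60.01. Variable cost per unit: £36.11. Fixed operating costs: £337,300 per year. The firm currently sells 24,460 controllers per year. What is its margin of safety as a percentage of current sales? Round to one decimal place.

42.3%

Each unit contributes £60.01 − £36.11 = £23.90. Break-even units = £337,300 ÷ £23.90 = 14,112.97; break-even revenue = 14,112.97 × £60.01 = £846,919.37.
Current sales = 24,460 × £60.01 = £1,467,844.60.
Margin of safety = (£1,467,844.60 − £846,919.37) ÷ £1,467,844.60 = 42.3%.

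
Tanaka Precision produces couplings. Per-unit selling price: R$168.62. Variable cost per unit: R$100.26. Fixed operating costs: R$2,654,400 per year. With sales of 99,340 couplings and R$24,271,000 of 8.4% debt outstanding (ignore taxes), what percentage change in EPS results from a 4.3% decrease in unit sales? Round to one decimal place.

Total contribution margin = 99,340 × R$68.36 = R$6,790,882.40.
Operating income = contribution − fixed costs = R$6,790,882.40 − R$2,654,400 = R$4,136,482.40.
Interest = R$2,038,764.00, so EBIT − I = R$2,097,718.40.
DCL = total CM / (EBIT − I) = R$6,790,882.40 / R$2,097,718.40 = 3.2373.
%ΔEPS = DCL × %ΔSales = 3.2373 × -4.3% = -13.9%.

-13.9%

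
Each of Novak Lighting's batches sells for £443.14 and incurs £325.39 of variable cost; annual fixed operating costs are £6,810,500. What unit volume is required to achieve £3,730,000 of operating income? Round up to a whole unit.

Contribution margin per unit = £443.14 − £325.39 = £117.75.
Units = (FC + target) / CM = (£6,810,500 + £3,730,000) / £117.75 = 89,515.92, so 89,516 batches.

89,516 batches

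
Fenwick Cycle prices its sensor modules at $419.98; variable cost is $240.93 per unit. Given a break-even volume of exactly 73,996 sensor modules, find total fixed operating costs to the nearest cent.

Each unit contributes $419.98 − $240.93 = $179.05.
Since BE = FC / CM, FC = 73,996 × $179.05 = $13,248,983.80.

$13,248,983.80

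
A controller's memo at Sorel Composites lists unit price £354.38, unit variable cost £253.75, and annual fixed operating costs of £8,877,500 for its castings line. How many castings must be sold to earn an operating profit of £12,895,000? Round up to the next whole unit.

Each unit contributes £354.38 − £253.75 = £100.63.
Required volume = (fixed costs + target profit) ÷ CM = (£8,877,500 + £12,895,000) ÷ £100.63 = 216,361.92, so 216,362 castings.

216,362 castings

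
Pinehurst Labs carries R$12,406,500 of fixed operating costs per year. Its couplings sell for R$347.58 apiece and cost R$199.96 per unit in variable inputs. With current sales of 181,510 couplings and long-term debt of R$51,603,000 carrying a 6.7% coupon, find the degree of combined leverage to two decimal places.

2.45

Total contribution margin = 181,510 × R$147.62 = R$26,794,506.20.
Operating income = contribution − fixed costs = R$26,794,506.20 − R$12,406,500 = R$14,388,006.20. Interest = R$3,457,401.00, so EBIT − I = R$10,930,605.20.
DCL = contribution ÷ (EBIT − I) = R$26,794,506.20 ÷ R$10,930,605.20 = 2.4513.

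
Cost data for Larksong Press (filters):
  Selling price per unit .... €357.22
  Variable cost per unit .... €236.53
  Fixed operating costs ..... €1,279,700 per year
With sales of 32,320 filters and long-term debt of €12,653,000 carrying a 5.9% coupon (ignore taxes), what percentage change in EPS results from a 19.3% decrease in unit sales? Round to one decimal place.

Total contribution margin = 32,320 × €120.69 = €3,900,700.80.
Subtracting fixed costs: EBIT = €3,900,700.80 − €1,279,700 = €2,621,000.80.
Interest = €746,527.00, so EBIT − I = €1,874,473.80.
Degree of combined leverage = contribution ÷ (EBIT − I) = €3,900,700.80 ÷ €1,874,473.80 = 2.0810.
%ΔEPS = DCL × %ΔSales = 2.0810 × -19.3% = -40.2%.

-40.2%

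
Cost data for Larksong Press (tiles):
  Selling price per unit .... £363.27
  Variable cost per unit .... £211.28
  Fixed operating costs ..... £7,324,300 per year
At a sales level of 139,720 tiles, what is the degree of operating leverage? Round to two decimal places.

Total contribution margin = 139,720 × £151.99 = £21,236,042.80.
Subtracting fixed costs: EBIT = £21,236,042.80 − £7,324,300 = £13,911,742.80.
Degree of operating leverage = £21,236,042.80 / £13,911,742.80 = 1.5265.

1.53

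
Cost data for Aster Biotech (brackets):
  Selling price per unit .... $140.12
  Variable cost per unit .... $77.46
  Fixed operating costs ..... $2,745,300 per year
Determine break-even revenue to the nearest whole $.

CM per unit = $140.12 − $77.46 = $62.66; CM ratio = $62.66 / $140.12 = 0.4472.
Break-even sales = FC ÷ CM ratio = $2,745,300 × $140.12 / $62.66 = $6,139,027.

$6,139,027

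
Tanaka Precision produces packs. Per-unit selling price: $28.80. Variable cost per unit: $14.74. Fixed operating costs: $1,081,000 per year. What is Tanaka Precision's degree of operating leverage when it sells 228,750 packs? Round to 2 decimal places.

1.51

Contribution at this volume is 228,750 × $14.06 = $3,216,225.00.
EBIT = $3,216,225.00 − $1,081,000 = $2,135,225.00.
DOL = contribution ÷ EBIT = $3,216,225.00 ÷ $2,135,225.00 = 1.5063.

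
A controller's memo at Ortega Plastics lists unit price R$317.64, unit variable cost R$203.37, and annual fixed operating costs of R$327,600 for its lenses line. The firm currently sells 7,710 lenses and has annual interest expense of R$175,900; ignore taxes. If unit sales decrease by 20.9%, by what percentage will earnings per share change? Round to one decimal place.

-48.8%

At 7,710 units, contribution = 7,710 × R$114.27 = R$881,021.70.
Operating income = contribution − fixed costs = R$881,021.70 − R$327,600 = R$553,421.70.
After interest of R$175,900.00, pre-tax earnings = R$377,521.70.
Degree of combined leverage = contribution ÷ (EBIT − I) = R$881,021.70 ÷ R$377,521.70 = 2.3337.
%ΔEPS = DCL × %ΔSales = 2.3337 × -20.9% = -48.8%.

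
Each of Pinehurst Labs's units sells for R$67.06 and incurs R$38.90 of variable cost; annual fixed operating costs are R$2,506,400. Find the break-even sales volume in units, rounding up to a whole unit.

89,006 units

Contribution margin per unit = R$67.06 − R$38.90 = R$28.16.
Break-even Q = R$2,506,400 / R$28.16 = 89,005.68 → 89,006 units.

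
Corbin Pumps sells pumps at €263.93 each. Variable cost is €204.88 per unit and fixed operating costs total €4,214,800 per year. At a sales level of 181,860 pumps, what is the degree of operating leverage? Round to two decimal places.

1.65

Total contribution margin = 181,860 × €59.05 = €10,738,833.00.
Operating income = contribution − fixed costs = €10,738,833.00 − €4,214,800 = €6,524,033.00.
So DOL = total CM / EBIT = €10,738,833.00 / €6,524,033.00 = 1.6460.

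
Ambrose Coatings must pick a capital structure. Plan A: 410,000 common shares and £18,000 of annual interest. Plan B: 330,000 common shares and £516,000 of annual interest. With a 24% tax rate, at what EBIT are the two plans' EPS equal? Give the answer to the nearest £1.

£2,570,250

At indifference, (EBIT − 18,000)(1 − t)/410,000 = (EBIT − 516,000)(1 − t)/330,000.
Cancelling (1 − t) and cross-multiplying: 330,000·(EBIT − 18,000) = 410,000·(EBIT − 516,000).
Solving, EBIT = (516,000·410,000 − 18,000·330,000) / (410,000 − 330,000) = 205,620,000,000 / 80,000 = 2,570,250.00.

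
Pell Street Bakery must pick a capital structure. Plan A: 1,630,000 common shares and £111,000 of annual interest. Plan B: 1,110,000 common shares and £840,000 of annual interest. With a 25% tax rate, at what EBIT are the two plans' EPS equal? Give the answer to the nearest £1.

Set EPS_A = EPS_B: (EBIT − £111,000)(1 − 0.25) ÷ 1,630,000 = (EBIT − £840,000)(1 − 0.25) ÷ 1,110,000.
The (1 − t) factor cancels: (EBIT − 111,000) × 1,110,000 = (EBIT − 840,000) × 1,630,000.
Solving, EBIT = (840,000·1,630,000 − 111,000·1,110,000) / (1,630,000 − 1,110,000) = 1,245,990,000,000 / 520,000 = 2,396,134.62.

£2,396,135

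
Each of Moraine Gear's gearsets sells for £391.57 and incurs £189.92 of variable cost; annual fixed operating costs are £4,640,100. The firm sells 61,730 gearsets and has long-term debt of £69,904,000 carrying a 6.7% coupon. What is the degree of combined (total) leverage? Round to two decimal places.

Total contribution margin = 61,730 × £201.65 = £12,447,854.50.
Operating income = contribution − fixed costs = £12,447,854.50 − £4,640,100 = £7,807,754.50. Interest = £4,683,568.00, so EBIT − I = £3,124,186.50.
DCL = contribution ÷ (EBIT − I) = £12,447,854.50 ÷ £3,124,186.50 = 3.9844.

3.98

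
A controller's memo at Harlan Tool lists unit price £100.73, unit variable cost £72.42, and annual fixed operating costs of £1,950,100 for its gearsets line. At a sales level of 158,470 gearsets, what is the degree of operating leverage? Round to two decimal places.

Total contribution margin = 158,470 × £28.31 = £4,486,285.70.
Operating income = contribution − fixed costs = £4,486,285.70 − £1,950,100 = £2,536,185.70.
DOL = contribution ÷ EBIT = £4,486,285.70 ÷ £2,536,185.70 = 1.7689.

1.77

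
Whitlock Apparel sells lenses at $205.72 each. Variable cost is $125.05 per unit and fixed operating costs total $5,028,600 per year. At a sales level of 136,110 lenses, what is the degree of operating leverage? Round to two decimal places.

At 136,110 units, contribution = 136,110 × $80.67 = $10,979,993.70.
Operating income = contribution − fixed costs = $10,979,993.70 − $5,028,600 = $5,951,393.70.
DOL = contribution ÷ EBIT = $10,979,993.70 ÷ $5,951,393.70 = 1.8449.

1.84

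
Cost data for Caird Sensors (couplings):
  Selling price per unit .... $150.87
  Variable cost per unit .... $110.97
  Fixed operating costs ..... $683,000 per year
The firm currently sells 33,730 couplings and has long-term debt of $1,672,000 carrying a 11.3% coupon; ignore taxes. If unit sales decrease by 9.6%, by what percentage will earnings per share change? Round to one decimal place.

-27.3%

Contribution at this volume is 33,730 × $39.90 = $1,345,827.00.
Subtracting fixed costs: EBIT = $1,345,827.00 − $683,000 = $662,827.00.
After interest of $188,936.00, pre-tax earnings = $473,891.00.
DCL = total CM / (EBIT − I) = $1,345,827.00 / $473,891.00 = 2.8400.
EPS therefore changes by 2.8400 × (-9.6%) = -27.3%.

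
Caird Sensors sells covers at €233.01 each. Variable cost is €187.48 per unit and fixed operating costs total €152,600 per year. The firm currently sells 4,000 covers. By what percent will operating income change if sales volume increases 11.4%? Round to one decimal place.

At 4,000 units, contribution = 4,000 × €45.53 = €182,120.00.
Operating income = contribution − fixed costs = €182,120.00 − €152,600 = €29,520.00.
DOL = contribution ÷ EBIT = €182,120.00 ÷ €29,520.00 = 6.1694.
Operating income changes by 6.1694 × +11.4% = +70.3%.

+70.3%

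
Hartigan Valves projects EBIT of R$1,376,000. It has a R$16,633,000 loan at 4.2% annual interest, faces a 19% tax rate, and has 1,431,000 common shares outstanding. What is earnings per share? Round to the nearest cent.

Pre-tax income = R$1,376,000 − R$698,586.00 = R$677,414.00.
Net income = R$677,414.00 × (1 − 0.19) = R$548,705.34.
Per share: R$548,705.34 / 1,431,000 shares = R$0.38.

R$0.38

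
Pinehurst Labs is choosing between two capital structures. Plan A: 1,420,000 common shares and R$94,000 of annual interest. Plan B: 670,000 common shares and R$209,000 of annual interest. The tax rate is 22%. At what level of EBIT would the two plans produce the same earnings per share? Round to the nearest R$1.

R$311,733

Set EPS_A = EPS_B: (EBIT − R$94,000)(1 − 0.22) ÷ 1,420,000 = (EBIT − R$209,000)(1 − 0.22) ÷ 670,000.
The (1 − t) factor cancels: (EBIT − 94,000) × 670,000 = (EBIT − 209,000) × 1,420,000.
EBIT × (1,420,000 − 670,000) = 209,000 × 1,420,000 − 94,000 × 670,000 = 233,800,000,000, so EBIT = 233,800,000,000 ÷ 750,000 = 311,733.33.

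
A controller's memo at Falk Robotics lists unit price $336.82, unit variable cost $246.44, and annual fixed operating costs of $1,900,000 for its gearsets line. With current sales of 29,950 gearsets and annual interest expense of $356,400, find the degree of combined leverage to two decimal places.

Contribution at this volume is 29,950 × $90.38 = $2,706,881.00.
EBIT = $2,706,881.00 − $1,900,000 = $806,881.00. Interest = $356,400.00, so EBIT − I = $450,481.00.
Degree of total leverage = total CM / (EBIT − interest) = $2,706,881.00 / $450,481.00 = 6.0089.

6.01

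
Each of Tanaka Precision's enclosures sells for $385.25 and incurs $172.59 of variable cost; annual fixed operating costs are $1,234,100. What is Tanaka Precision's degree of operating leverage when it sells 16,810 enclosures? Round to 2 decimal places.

Total contribution margin = 16,810 × $212.66 = $3,574,814.60.
Operating income = contribution − fixed costs = $3,574,814.60 − $1,234,100 = $2,340,714.60.
DOL = contribution ÷ EBIT = $3,574,814.60 ÷ $2,340,714.60 = 1.5272.

1.53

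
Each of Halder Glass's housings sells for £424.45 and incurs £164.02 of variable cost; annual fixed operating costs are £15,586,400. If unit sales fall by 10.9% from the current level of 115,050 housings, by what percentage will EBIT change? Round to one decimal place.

-22.7%

At 115,050 units, contribution = 115,050 × £260.43 = £29,962,471.50.
Operating income = contribution − fixed costs = £29,962,471.50 − £15,586,400 = £14,376,071.50.
DOL = contribution ÷ EBIT = £29,962,471.50 ÷ £14,376,071.50 = 2.0842.
%ΔEBIT = DOL × %ΔSales = 2.0842 × -10.9% = -22.7%.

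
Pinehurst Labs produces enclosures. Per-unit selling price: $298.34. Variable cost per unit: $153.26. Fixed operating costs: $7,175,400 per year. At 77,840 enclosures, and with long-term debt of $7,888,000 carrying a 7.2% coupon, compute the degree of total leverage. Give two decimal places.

3.18

At 77,840 units, contribution = 77,840 × $145.08 = $11,293,027.20.
Operating income = contribution − fixed costs = $11,293,027.20 − $7,175,400 = $4,117,627.20. Interest = $567,936.00.
DOL = $11,293,027.20 ÷ $4,117,627.20 = 2.7426; DFL = $4,117,627.20 ÷ $3,549,691.20 = 1.1600.
DCL = DOL × DFL = 2.7426 × 1.1600 = 3.1814.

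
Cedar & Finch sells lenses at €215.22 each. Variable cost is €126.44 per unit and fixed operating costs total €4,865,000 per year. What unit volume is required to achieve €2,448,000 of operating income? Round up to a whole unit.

82,373 lenses

Contribution margin per unit = €215.22 − €126.44 = €88.78.
Need Q such that Q × €88.78 − €4,865,000 = €2,448,000, i.e. Q = €7,313,000 / €88.78 = 82,372.16 → 82,373.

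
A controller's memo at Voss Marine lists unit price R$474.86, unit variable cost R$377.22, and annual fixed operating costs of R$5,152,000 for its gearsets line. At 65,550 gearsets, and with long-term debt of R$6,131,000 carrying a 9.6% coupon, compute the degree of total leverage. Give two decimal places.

At 65,550 units, contribution = 65,550 × R$97.64 = R$6,400,302.00.
Operating income = contribution − fixed costs = R$6,400,302.00 − R$5,152,000 = R$1,248,302.00. Interest = R$588,576.00, so EBIT − I = R$659,726.00.
DCL = contribution ÷ (EBIT − I) = R$6,400,302.00 ÷ R$659,726.00 = 9.7015.

9.70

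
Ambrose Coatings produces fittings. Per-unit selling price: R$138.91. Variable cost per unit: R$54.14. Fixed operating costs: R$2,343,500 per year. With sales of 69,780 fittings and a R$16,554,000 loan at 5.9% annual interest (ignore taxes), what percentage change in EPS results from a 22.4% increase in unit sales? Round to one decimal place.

At 69,780 units, contribution = 69,780 × R$84.77 = R$5,915,250.60.
Subtracting fixed costs: EBIT = R$5,915,250.60 − R$2,343,500 = R$3,571,750.60.
Interest = R$976,686.00, so EBIT − I = R$2,595,064.60.
Degree of combined leverage = contribution ÷ (EBIT − I) = R$5,915,250.60 ÷ R$2,595,064.60 = 2.2794.
EPS therefore changes by 2.2794 × (+22.4%) = +51.1%.

+51.1%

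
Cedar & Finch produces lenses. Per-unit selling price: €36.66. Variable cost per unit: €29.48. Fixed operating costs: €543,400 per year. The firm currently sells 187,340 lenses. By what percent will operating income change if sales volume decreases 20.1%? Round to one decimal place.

-33.7%

At 187,340 units, contribution = 187,340 × €7.18 = €1,345,101.20.
EBIT = €1,345,101.20 − €543,400 = €801,701.20.
Degree of operating leverage = €1,345,101.20 / €801,701.20 = 1.6778.
Operating income changes by 1.6778 × -20.1% = -33.7%.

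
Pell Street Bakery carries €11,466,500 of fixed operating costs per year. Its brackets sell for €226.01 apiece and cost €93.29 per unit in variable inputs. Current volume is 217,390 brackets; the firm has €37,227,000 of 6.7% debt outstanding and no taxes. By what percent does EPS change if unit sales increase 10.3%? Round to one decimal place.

At 217,390 units, contribution = 217,390 × €132.72 = €28,852,000.80.
Subtracting fixed costs: EBIT = €28,852,000.80 − €11,466,500 = €17,385,500.80.
Interest = €2,494,209.00, so EBIT − I = €14,891,291.80.
DCL = total CM / (EBIT − I) = €28,852,000.80 / €14,891,291.80 = 1.9375.
%ΔEPS = DCL × %ΔSales = 1.9375 × +10.3% = +20.0%.

+20.0%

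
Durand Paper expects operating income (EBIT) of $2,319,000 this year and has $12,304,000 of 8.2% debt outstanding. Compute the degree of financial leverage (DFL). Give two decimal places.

Interest = $1,008,928.00.
DFL = EBIT ÷ (EBIT − I) = $2,319,000 ÷ ($2,319,000 − $1,008,928.00) = $2,319,000 ÷ $1,310,072.00 = 1.7701.

1.77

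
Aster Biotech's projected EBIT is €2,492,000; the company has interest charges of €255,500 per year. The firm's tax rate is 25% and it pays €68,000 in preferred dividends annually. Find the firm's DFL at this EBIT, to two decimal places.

1.16

Annual interest charges come to €255,500.00.
Pre-tax preferred-dividend burden = €68,000 ÷ (1 − 0.25) = €90,666.67.
DFL = EBIT ÷ [EBIT − I − D_p/(1−t)] = €2,492,000 ÷ [€2,492,000 − €255,500.00 − €90,666.67] = €2,492,000 ÷ €2,145,833.33 = 1.1613.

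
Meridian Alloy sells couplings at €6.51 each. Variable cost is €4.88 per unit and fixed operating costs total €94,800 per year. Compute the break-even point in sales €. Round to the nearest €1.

€378,618

CM per unit = €6.51 − €4.88 = €1.63; CM ratio = €1.63 / €6.51 = 0.2504.
Break-even revenue = fixed costs × price ÷ CM = €94,800 × €6.51 ÷ €1.63 = €378,618.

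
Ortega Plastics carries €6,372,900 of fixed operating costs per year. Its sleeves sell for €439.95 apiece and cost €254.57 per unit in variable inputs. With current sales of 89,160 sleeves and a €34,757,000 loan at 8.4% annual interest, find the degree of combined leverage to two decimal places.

Total contribution margin = 89,160 × €185.38 = €16,528,480.80.
Subtracting fixed costs: EBIT = €16,528,480.80 − €6,372,900 = €10,155,580.80. Interest = €2,919,588.00, so EBIT − I = €7,235,992.80.
DCL = contribution ÷ (EBIT − I) = €16,528,480.80 ÷ €7,235,992.80 = 2.2842.

2.28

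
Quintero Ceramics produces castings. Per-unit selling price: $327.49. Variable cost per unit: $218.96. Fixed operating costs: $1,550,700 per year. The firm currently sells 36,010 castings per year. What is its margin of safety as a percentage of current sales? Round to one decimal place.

60.3%

Contribution margin per unit = $327.49 − $218.96 = $108.53. Break-even units = $1,550,700 ÷ $108.53 = 14,288.22; break-even revenue = 14,288.22 × $327.49 = $4,679,247.61.
Current sales = 36,010 × $327.49 = $11,792,914.90.
Margin of safety = ($11,792,914.90 − $4,679,247.61) ÷ $11,792,914.90 = 60.3%.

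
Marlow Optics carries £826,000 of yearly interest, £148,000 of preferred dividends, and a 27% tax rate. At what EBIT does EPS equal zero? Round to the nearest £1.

Grossing the preferred dividend up to pre-tax terms: £148,000 / (1 − 0.27) = £202,739.73.
Financial break-even EBIT = interest + D_p ÷ (1 − t) = £826,000 + £202,739.73 = £1,028,739.73.

£1,028,740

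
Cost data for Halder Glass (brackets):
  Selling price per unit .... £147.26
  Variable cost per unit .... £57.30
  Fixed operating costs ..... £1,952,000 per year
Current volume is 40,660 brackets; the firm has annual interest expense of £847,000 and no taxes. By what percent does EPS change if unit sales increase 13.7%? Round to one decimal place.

At 40,660 units, contribution = 40,660 × £89.96 = £3,657,773.60.
Operating income = contribution − fixed costs = £3,657,773.60 − £1,952,000 = £1,705,773.60.
After interest of £847,000.00, pre-tax earnings = £858,773.60.
DCL = total CM / (EBIT − I) = £3,657,773.60 / £858,773.60 = 4.2593.
%ΔEPS = DCL × %ΔSales = 4.2593 × +13.7% = +58.4%.

+58.4%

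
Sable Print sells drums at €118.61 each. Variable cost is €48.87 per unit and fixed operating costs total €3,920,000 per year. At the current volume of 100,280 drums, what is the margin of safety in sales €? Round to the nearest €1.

€5,227,288

Unit CM = price − variable cost = €118.61 − €48.87 = €69.74. Break-even units = €3,920,000 ÷ €69.74 = 56,208.78; break-even revenue = 56,208.78 × €118.61 = €6,666,922.86.
Current sales = 100,280 × €118.61 = €11,894,210.80.
Margin of safety = €11,894,210.80 − €6,666,922.86 = €5,227,288.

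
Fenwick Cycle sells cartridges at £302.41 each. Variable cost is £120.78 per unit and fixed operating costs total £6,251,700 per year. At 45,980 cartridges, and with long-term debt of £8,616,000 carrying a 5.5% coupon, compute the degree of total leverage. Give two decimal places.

Total contribution margin = 45,980 × £181.63 = £8,351,347.40.
EBIT = £8,351,347.40 − £6,251,700 = £2,099,647.40. Interest = £473,880.00.
DOL = £8,351,347.40 ÷ £2,099,647.40 = 3.9775; DFL = £2,099,647.40 ÷ £1,625,767.40 = 1.2915.
Combined leverage = 3.9775 × 1.2915 = 5.1369.

5.14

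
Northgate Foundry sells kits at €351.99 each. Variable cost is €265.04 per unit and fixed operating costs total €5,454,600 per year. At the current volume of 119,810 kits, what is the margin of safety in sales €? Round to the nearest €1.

Each unit contributes €351.99 − €265.04 = €86.95. Break-even units = €5,454,600 ÷ €86.95 = 62,732.60; break-even revenue = 62,732.60 × €351.99 = €22,081,249.61.
Current sales = 119,810 × €351.99 = €42,171,921.90.
Margin of safety = €42,171,921.90 − €22,081,249.61 = €20,090,672.

€20,090,672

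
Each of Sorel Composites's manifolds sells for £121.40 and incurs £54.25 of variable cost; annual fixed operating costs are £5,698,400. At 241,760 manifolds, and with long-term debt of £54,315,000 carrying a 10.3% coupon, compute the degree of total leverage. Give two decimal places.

At 241,760 units, contribution = 241,760 × £67.15 = £16,234,184.00.
Operating income = contribution − fixed costs = £16,234,184.00 − £5,698,400 = £10,535,784.00. Interest = £5,594,445.00.
DOL = £16,234,184.00 ÷ £10,535,784.00 = 1.5409; DFL = £10,535,784.00 ÷ £4,941,339.00 = 2.1322.
Combined leverage = 1.5409 × 2.1322 = 3.2855.

3.29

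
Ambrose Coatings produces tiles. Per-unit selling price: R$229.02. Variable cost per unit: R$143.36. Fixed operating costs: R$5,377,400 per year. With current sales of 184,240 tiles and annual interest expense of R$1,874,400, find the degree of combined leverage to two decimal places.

1.85

At 184,240 units, contribution = 184,240 × R$85.66 = R$15,781,998.40.
Operating income = contribution − fixed costs = R$15,781,998.40 − R$5,377,400 = R$10,404,598.40. Interest = R$1,874,400.00.
DOL = R$15,781,998.40 ÷ R$10,404,598.40 = 1.5168; DFL = R$10,404,598.40 ÷ R$8,530,198.40 = 1.2197.
DCL = DOL × DFL = 1.5168 × 1.2197 = 1.8500.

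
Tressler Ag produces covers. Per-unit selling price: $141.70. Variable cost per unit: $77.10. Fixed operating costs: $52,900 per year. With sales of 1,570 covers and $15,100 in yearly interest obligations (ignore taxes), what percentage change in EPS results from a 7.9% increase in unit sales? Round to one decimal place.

+24.0%

At 1,570 units, contribution = 1,570 × $64.60 = $101,422.00.
Operating income = contribution − fixed costs = $101,422.00 − $52,900 = $48,522.00.
After interest of $15,100.00, pre-tax earnings = $33,422.00.
DCL = total CM / (EBIT − I) = $101,422.00 / $33,422.00 = 3.0346.
EPS therefore changes by 3.0346 × (+7.9%) = +24.0%.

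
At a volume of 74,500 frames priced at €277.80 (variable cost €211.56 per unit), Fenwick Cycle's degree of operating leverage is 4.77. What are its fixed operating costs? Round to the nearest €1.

€3,900,314

Total contribution margin = 74,500 × €66.24 = €4,934,880.00.
DOL = contribution / EBIT, so EBIT = €4,934,880.00 / 4.77 = €1,034,566.04.
Fixed costs = CM − EBIT = €4,934,880.00 − €1,034,566.04 = €3,900,314.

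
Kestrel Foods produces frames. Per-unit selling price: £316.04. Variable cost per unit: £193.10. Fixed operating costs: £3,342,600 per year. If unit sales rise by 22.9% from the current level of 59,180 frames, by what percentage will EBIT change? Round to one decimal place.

+42.4%

At 59,180 units, contribution = 59,180 × £122.94 = £7,275,589.20.
Operating income = contribution − fixed costs = £7,275,589.20 − £3,342,600 = £3,932,989.20.
So DOL = total CM / EBIT = £7,275,589.20 / £3,932,989.20 = 1.8499.
So EBIT moves 1.8499 × (+22.9%) = +42.4%.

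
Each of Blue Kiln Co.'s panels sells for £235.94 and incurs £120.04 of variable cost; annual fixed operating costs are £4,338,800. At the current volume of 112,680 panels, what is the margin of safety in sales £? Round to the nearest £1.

£17,753,135

Contribution margin per unit = £235.94 − £120.04 = £115.90. Break-even units = £4,338,800 ÷ £115.90 = 37,435.72; break-even revenue = 37,435.72 × £235.94 = £8,832,583.88.
Current sales = 112,680 × £235.94 = £26,585,719.20.
Margin of safety = £26,585,719.20 − £8,832,583.88 = £17,753,135.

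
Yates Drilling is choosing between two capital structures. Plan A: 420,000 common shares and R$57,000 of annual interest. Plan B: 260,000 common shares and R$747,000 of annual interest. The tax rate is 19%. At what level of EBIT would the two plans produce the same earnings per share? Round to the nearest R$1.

Set EPS_A = EPS_B: (EBIT − R$57,000)(1 − 0.19) ÷ 420,000 = (EBIT − R$747,000)(1 − 0.19) ÷ 260,000.
The (1 − t) factor cancels: (EBIT − 57,000) × 260,000 = (EBIT − 747,000) × 420,000.
EBIT × (420,000 − 260,000) = 747,000 × 420,000 − 57,000 × 260,000 = 298,920,000,000, so EBIT = 298,920,000,000 ÷ 160,000 = 1,868,250.00.

R$1,868,250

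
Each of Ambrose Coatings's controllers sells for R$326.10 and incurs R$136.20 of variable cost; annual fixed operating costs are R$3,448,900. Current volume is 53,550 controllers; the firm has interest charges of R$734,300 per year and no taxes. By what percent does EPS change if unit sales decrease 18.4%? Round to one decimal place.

At 53,550 units, contribution = 53,550 × R$189.90 = R$10,169,145.00.
Operating income = contribution − fixed costs = R$10,169,145.00 − R$3,448,900 = R$6,720,245.00.
After interest of R$734,300.00, pre-tax earnings = R$5,985,945.00.
Degree of combined leverage = contribution ÷ (EBIT − I) = R$10,169,145.00 ÷ R$5,985,945.00 = 1.6988.
%ΔEPS = DCL × %ΔSales = 1.6988 × -18.4% = -31.3%.

-31.3%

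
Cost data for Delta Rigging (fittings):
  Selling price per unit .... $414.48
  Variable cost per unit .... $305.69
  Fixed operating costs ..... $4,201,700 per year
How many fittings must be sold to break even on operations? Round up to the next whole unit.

Unit CM = price − variable cost = $414.48 − $305.69 = $108.79.
Units to break even: $4,201,700 ÷ $108.79 = 38,622.12, rounded up to 38,623.

38,623 fittings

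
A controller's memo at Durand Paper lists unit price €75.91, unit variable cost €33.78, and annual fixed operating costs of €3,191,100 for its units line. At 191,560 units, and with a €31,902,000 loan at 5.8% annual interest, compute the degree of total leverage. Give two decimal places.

Contribution at this volume is 191,560 × €42.13 = €8,070,422.80.
Operating income = contribution − fixed costs = €8,070,422.80 − €3,191,100 = €4,879,322.80. Interest = €1,850,316.00, so EBIT − I = €3,029,006.80.
Degree of total leverage = total CM / (EBIT − interest) = €8,070,422.80 / €3,029,006.80 = 2.6644.

2.66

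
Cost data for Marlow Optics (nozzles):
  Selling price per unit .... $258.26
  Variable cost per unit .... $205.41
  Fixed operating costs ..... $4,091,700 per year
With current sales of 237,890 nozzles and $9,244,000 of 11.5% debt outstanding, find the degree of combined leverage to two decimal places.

Total contribution margin = 237,890 × $52.85 = $12,572,486.50.
Subtracting fixed costs: EBIT = $12,572,486.50 − $4,091,700 = $8,480,786.50. Interest = $1,063,060.00, so EBIT − I = $7,417,726.50.
Degree of total leverage = total CM / (EBIT − interest) = $12,572,486.50 / $7,417,726.50 = 1.6949.

1.69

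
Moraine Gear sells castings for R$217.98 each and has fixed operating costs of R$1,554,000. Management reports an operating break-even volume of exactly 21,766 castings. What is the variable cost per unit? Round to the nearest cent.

R$146.58

At break-even, FC = Q × (P − VC), so P − VC = R$1,554,000 ÷ 21,766 = R$71.3958.
Variable cost per unit = R$217.98 − R$71.3958 = R$146.58.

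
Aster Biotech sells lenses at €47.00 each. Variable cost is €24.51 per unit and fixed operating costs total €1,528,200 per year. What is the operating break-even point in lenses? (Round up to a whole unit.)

67,951 lenses

Each unit contributes €47.00 − €24.51 = €22.49.
Units to break even: €1,528,200 ÷ €22.49 = 67,950.20, rounded up to 67,951.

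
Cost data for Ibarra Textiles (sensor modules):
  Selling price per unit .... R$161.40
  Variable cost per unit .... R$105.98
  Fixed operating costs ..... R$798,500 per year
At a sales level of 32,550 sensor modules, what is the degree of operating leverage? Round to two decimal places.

1.79

Total contribution margin = 32,550 × R$55.42 = R$1,803,921.00.
Operating income = contribution − fixed costs = R$1,803,921.00 − R$798,500 = R$1,005,421.00.
Degree of operating leverage = R$1,803,921.00 / R$1,005,421.00 = 1.7942.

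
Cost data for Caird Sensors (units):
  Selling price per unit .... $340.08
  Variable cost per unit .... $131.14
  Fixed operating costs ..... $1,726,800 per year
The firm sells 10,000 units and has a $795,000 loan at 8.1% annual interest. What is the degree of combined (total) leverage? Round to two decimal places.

7.01

Total contribution margin = 10,000 × $208.94 = $2,089,400.00.
Subtracting fixed costs: EBIT = $2,089,400.00 − $1,726,800 = $362,600.00. Interest = $64,395.00.
DOL = $2,089,400.00 ÷ $362,600.00 = 5.7623; DFL = $362,600.00 ÷ $298,205.00 = 1.2159.
DCL = DOL × DFL = 5.7623 × 1.2159 = 7.0064.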